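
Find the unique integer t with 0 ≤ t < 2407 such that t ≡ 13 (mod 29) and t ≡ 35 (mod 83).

29⁻¹ mod 83: 29·63 ≡ 1 (mod 83), so 29⁻¹ ≡ 63.
t = 13 + 29·((35 − 13)·63 mod 83) = 13 + 29·58 = 1695.

1695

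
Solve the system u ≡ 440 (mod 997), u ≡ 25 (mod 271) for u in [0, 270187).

997⁻¹ mod 271: 997·190 ≡ 1 (mod 271), so 997⁻¹ ≡ 190.
u = 440 + 997·((25 − 440)·190 mod 271) = 440 + 997·11 = 11407.
Check: 11407 mod 997 = 440, 11407 mod 271 = 25. ✓

11407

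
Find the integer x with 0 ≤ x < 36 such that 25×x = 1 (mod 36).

13

Run the extended Euclidean algorithm:
36 = 1×25 + 11
25 = 2×11 + 3
11 = 3×3 + 2
3 = 1×2 + 1
2 = 2×1 + 0
gcd(25, 36) = 1, so the inverse exists.
Bézout: 1 = −9×36 + 13×25.
So 25⁻¹ ≡ 13 (mod 36).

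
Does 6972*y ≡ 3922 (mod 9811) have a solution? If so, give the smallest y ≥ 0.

4073

gcd(6972, 9811) = 1, so a unique solution mod 9811 exists.
6972⁻¹ ≡ 4026 (mod 9811).
y ≡ 4026*3922 ≡ 4073 (mod 9811).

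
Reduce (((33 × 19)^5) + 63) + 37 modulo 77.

67

33 × 19 = 627 ≡ 11 (mod 77)
(11)^5 ≡ 44 (mod 77)
44 + 63 = 107 ≡ 30 (mod 77)
30 + 37 = 67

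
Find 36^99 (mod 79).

21

99 in binary is 1100011, i.e. 99 = 64 + 32 + 2 + 1.
36^1 ≡ 36 (mod 79)
36^2 ≡ 36^2 = 1296 ≡ 32 (mod 79)
36^4 ≡ 32^2 = 1024 ≡ 76 (mod 79)
36^8 ≡ 76^2 = 5776 ≡ 9 (mod 79)
36^16 ≡ 9^2 = 81 ≡ 2 (mod 79)
36^32 ≡ 2^2 = 4 (mod 79)
36^64 ≡ 4^2 = 16 (mod 79)
36^99 = 36^64 * 36^32 * 36^2 * 36^1 ≡ 16 * 4 * 32 * 36 (mod 79).
Accumulate the product:
16 * 4 = 64
64 * 32 = 2048 ≡ 73
73 * 36 = 2628 ≡ 21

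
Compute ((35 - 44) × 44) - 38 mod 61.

35 - 44 = -9 ≡ 52 (mod 61)
52 × 44 = 2288 ≡ 31 (mod 61)
31 - 38 = -7 ≡ 54 (mod 61)

54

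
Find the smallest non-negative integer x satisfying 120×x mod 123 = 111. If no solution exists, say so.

gcd(120, 123) = 3, and 3 | 111, so solutions exist.
Divide through by 3: 40×x mod 41 = 37.
40⁻¹ ≡ 40 (mod 41).
x ≡ 40×37 ≡ 4 (mod 41).
The smallest non-negative solution is x = 4.

4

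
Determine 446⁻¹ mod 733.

544

Apply the Euclidean algorithm and back-substitute:
733 = 1·446 + 287
446 = 1·287 + 159
287 = 1·159 + 128
159 = 1·128 + 31
128 = 4·31 + 4
31 = 7·4 + 3
4 = 1·3 + 1
3 = 3·1 + 0
gcd(446, 733) = 1, so the inverse exists.
Back-substitute for 1:
1 = 1·4 − 1·3
  = −1·31 + 8·4
  = 8·128 − 33·31
  = −33·159 + 41·128
  = 41·287 − 74·159
  = −74·446 + 115·287
  = 115·733 − 189·446
So 446⁻¹ ≡ −189 ≡ 544 (mod 733).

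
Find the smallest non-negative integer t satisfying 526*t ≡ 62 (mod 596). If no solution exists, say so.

229

gcd(526, 596) = 2, and 2 | 62, so solutions exist.
Divide through by 2: 263*t ≡ 31 mod 298.
263⁻¹ ≡ 17 (mod 298).
t ≡ 17*31 ≡ 229 (mod 298).
The smallest non-negative solution is t = 229.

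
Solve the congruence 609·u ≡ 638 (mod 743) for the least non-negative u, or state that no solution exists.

461

gcd(609, 743) = 1, so a unique solution mod 743 exists.
609⁻¹ ≡ 682 (mod 743).
u ≡ 682·638 ≡ 461 (mod 743).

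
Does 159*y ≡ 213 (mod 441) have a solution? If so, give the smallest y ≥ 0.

79

gcd(159, 441) = 3, and 3 | 213, so solutions exist.
Divide through by 3: 53*y mod 147 = 71.
53⁻¹ ≡ 86 (mod 147).
y ≡ 86*71 ≡ 79 (mod 147).
The smallest non-negative solution is y = 79.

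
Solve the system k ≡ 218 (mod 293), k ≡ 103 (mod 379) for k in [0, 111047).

293⁻¹ mod 379: 293×260 ≡ 1 (mod 379), so 293⁻¹ ≡ 260.
k = 218 + 293×((103 − 218)×260 mod 379) = 218 + 293×41 = 12231.
Check: 12231 mod 293 = 218, 12231 mod 379 = 103. ✓

12231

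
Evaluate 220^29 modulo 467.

Using repeated squaring:
29 in binary is 11101, i.e. 29 = 16 + 8 + 4 + 1.
220^1 ≡ 220 (mod 467)
220^2 ≡ 220^2 = 48400 ≡ 299 (mod 467)
220^4 ≡ 299^2 = 89401 ≡ 204 (mod 467)
220^8 ≡ 204^2 = 41616 ≡ 53 (mod 467)
220^16 ≡ 53^2 = 2809 ≡ 7 (mod 467)
220^29 = 220^16 × 220^8 × 220^4 × 220^1 ≡ 7 × 53 × 204 × 220 (mod 467).
Accumulate the product:
7 × 53 = 371
371 × 204 = 75684 ≡ 30
30 × 220 = 6600 ≡ 62

62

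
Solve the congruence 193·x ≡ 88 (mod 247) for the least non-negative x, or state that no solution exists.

gcd(193, 247) = 1, so a unique solution mod 247 exists.
193⁻¹ ≡ 32 (mod 247).
x ≡ 32·88 ≡ 99 (mod 247).

99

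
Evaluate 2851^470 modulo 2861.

Using repeated squaring:
470 in binary is 111010110, i.e. 470 = 256 + 128 + 64 + 16 + 4 + 2.
2851^1 ≡ 2851 (mod 2861)
2851^2 ≡ 2851^2 = 8128201 ≡ 100 (mod 2861)
2851^4 ≡ 100^2 = 10000 ≡ 1417 (mod 2861)
2851^8 ≡ 1417^2 = 2007889 ≡ 2328 (mod 2861)
2851^16 ≡ 2328^2 = 5419584 ≡ 850 (mod 2861)
2851^32 ≡ 850^2 = 722500 ≡ 1528 (mod 2861)
2851^64 ≡ 1528^2 = 2334784 ≡ 208 (mod 2861)
2851^128 ≡ 208^2 = 43264 ≡ 349 (mod 2861)
2851^256 ≡ 349^2 = 121801 ≡ 1639 (mod 2861)
2851^470 = 2851^256 * 2851^128 * 2851^64 * 2851^16 * 2851^4 * 2851^2 ≡ 1639 * 349 * 208 * 850 * 1417 * 100 (mod 2861).
Accumulate the product:
1639 * 349 = 572011 ≡ 2672
2672 * 208 = 555776 ≡ 742
742 * 850 = 630700 ≡ 1280
1280 * 1417 = 1813760 ≡ 2747
2747 * 100 = 274700 ≡ 44

44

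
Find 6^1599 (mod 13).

By square-and-multiply:
1599 in binary is 11000111111, i.e. 1599 = 1024 + 512 + 32 + 16 + 8 + 4 + 2 + 1.
6^1 ≡ 6 (mod 13)
6^2 ≡ 6^2 = 36 ≡ 10 (mod 13)
6^4 ≡ 10^2 = 100 ≡ 9 (mod 13)
6^8 ≡ 9^2 = 81 ≡ 3 (mod 13)
6^16 ≡ 3^2 = 9 (mod 13)
6^32 ≡ 9^2 = 81 ≡ 3 (mod 13)
6^64 ≡ 3^2 = 9 (mod 13)
6^128 ≡ 9^2 = 81 ≡ 3 (mod 13)
6^256 ≡ 3^2 = 9 (mod 13)
6^512 ≡ 9^2 = 81 ≡ 3 (mod 13)
6^1024 ≡ 3^2 = 9 (mod 13)
6^1599 = 6^1024 * 6^512 * 6^32 * 6^16 * 6^8 * 6^4 * 6^2 * 6^1 ≡ 9 * 3 * 3 * 9 * 3 * 9 * 10 * 6 (mod 13).
Accumulate the product:
9 * 3 = 27 ≡ 1
1 * 3 = 3
3 * 9 = 27 ≡ 1
1 * 3 = 3
3 * 9 = 27 ≡ 1
1 * 10 = 10
10 * 6 = 60 ≡ 8

8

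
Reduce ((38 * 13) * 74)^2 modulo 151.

38 * 13 = 494 ≡ 41 (mod 151)
41 * 74 = 3034 ≡ 14 (mod 151)
(14)^2 ≡ 45 (mod 151)

45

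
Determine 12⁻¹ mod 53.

31

Run the extended Euclidean algorithm:
53 = 4×12 + 5
12 = 2×5 + 2
5 = 2×2 + 1
2 = 2×1 + 0
gcd(12, 53) = 1, so the inverse exists.
Back-substitute for 1:
1 = 1×5 − 2×2
  = −2×12 + 5×5
  = 5×53 − 22×12
So 12⁻¹ ≡ −22 ≡ 31 (mod 53).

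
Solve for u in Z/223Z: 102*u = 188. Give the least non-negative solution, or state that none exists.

gcd(102, 223) = 1, so a unique solution mod 223 exists.
102⁻¹ ≡ 129 (mod 223).
u ≡ 129*188 ≡ 168 (mod 223).

168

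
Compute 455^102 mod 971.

102 in binary is 1100110, i.e. 102 = 64 + 32 + 4 + 2.
455^1 ≡ 455 (mod 971)
455^2 ≡ 455^2 = 207025 ≡ 202 (mod 971)
455^4 ≡ 202^2 = 40804 ≡ 22 (mod 971)
455^8 ≡ 22^2 = 484 (mod 971)
455^16 ≡ 484^2 = 234256 ≡ 245 (mod 971)
455^32 ≡ 245^2 = 60025 ≡ 794 (mod 971)
455^64 ≡ 794^2 = 630436 ≡ 257 (mod 971)
455^102 = 455^64 × 455^32 × 455^4 × 455^2 ≡ 257 × 794 × 22 × 202 (mod 971).
Accumulate the product:
257 × 794 = 204058 ≡ 148
148 × 22 = 3256 ≡ 343
343 × 202 = 69286 ≡ 345

345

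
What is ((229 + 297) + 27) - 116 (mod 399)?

229 + 297 = 526 ≡ 127 (mod 399)
127 + 27 = 154
154 - 116 = 38

38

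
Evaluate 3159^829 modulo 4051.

829 in binary is 1100111101, i.e. 829 = 512 + 256 + 32 + 16 + 8 + 4 + 1.
3159^1 ≡ 3159 (mod 4051)
3159^2 ≡ 3159^2 = 9979281 ≡ 1668 (mod 4051)
3159^4 ≡ 1668^2 = 2782224 ≡ 3238 (mod 4051)
3159^8 ≡ 3238^2 = 10484644 ≡ 656 (mod 4051)
3159^16 ≡ 656^2 = 430336 ≡ 930 (mod 4051)
3159^32 ≡ 930^2 = 864900 ≡ 2037 (mod 4051)
3159^64 ≡ 2037^2 = 4149369 ≡ 1145 (mod 4051)
3159^128 ≡ 1145^2 = 1311025 ≡ 2552 (mod 4051)
3159^256 ≡ 2552^2 = 6512704 ≡ 2747 (mod 4051)
3159^512 ≡ 2747^2 = 7546009 ≡ 3047 (mod 4051)
3159^829 = 3159^512 · 3159^256 · 3159^32 · 3159^16 · 3159^8 · 3159^4 · 3159^1 ≡ 3047 · 2747 · 2037 · 930 · 656 · 3238 · 3159 (mod 4051).
Accumulate the product:
3047 · 2747 = 8370109 ≡ 743
743 · 2037 = 1513491 ≡ 2468
2468 · 930 = 2295240 ≡ 2374
2374 · 656 = 1557344 ≡ 1760
1760 · 3238 = 5698880 ≡ 3174
3174 · 3159 = 10026666 ≡ 441

441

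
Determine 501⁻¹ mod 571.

571 = 1*501 + 70
501 = 7*70 + 11
70 = 6*11 + 4
11 = 2*4 + 3
4 = 1*3 + 1
3 = 3*1 + 0
gcd(501, 571) = 1, so the inverse exists.
Bézout: 1 = 136*571 − 155*501.
So 501⁻¹ ≡ −155 ≡ 416 (mod 571).

416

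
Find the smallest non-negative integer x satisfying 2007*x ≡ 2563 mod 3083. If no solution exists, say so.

436

gcd(2007, 3083) = 1, so a unique solution mod 3083 exists.
2007⁻¹ ≡ 2679 (mod 3083).
x ≡ 2679*2563 ≡ 436 (mod 3083).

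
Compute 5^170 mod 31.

By square-and-multiply:
5^1 ≡ 5 (mod 31)
5^2 ≡ 5^2 = 25 (mod 31)
5^4 ≡ 25^2 = 625 ≡ 5 (mod 31)
5^8 ≡ 5^2 = 25 (mod 31)
5^16 ≡ 25^2 = 625 ≡ 5 (mod 31)
5^32 ≡ 5^2 = 25 (mod 31)
5^64 ≡ 25^2 = 625 ≡ 5 (mod 31)
5^128 ≡ 5^2 = 25 (mod 31)
5^170 = 5^128 · 5^32 · 5^8 · 5^2 ≡ 25 · 25 · 25 · 25 (mod 31).
Accumulate the product:
25 · 25 = 625 ≡ 5
5 · 25 = 125 ≡ 1
1 · 25 = 25

25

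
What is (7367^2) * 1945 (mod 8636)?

4485

(7367)^2 ≡ 4065 (mod 8636)
4065 * 1945 = 7906425 ≡ 4485 (mod 8636)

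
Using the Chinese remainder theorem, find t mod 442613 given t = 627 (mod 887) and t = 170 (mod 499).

887⁻¹ mod 499: 887*490 ≡ 1 (mod 499), so 887⁻¹ ≡ 490.
t = 627 + 887*((170 − 627)*490 mod 499) = 627 + 887*121 = 107954.

107954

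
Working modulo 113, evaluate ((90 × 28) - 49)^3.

15

90 × 28 = 2520 ≡ 34 (mod 113)
34 - 49 = -15 ≡ 98 (mod 113)
(98)^3 ≡ 15 (mod 113)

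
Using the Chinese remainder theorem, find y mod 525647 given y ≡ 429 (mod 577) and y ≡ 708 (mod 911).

99096

577⁻¹ mod 911: 577·30 ≡ 1 (mod 911), so 577⁻¹ ≡ 30.
y = 429 + 577·((708 − 429)·30 mod 911) = 429 + 577·171 = 99096.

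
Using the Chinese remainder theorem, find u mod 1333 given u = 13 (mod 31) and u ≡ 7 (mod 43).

695

31⁻¹ mod 43: 31·25 ≡ 1 (mod 43), so 31⁻¹ ≡ 25.
u = 13 + 31·((7 − 13)·25 mod 43) = 13 + 31·22 = 695.
Check: 695 mod 31 = 13, 695 mod 43 = 7. ✓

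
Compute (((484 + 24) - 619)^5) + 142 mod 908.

871

484 + 24 = 508
508 - 619 = -111 ≡ 797 (mod 908)
(797)^5 ≡ 729 (mod 908)
729 + 142 = 871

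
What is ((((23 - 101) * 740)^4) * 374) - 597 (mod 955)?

828

23 - 101 = -78 ≡ 877 (mod 955)
877 * 740 = 648980 ≡ 535 (mod 955)
(535)^4 ≡ 180 (mod 955)
180 * 374 = 67320 ≡ 470 (mod 955)
470 - 597 = -127 ≡ 828 (mod 955)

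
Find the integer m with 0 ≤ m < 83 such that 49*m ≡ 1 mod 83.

Run the extended Euclidean algorithm:
83 = 1·49 + 34
49 = 1·34 + 15
34 = 2·15 + 4
15 = 3·4 + 3
4 = 1·3 + 1
3 = 3·1 + 0
gcd(49, 83) = 1, so the inverse exists.
Bézout: 1 = 13·83 − 22·49.
So 49⁻¹ ≡ −22 ≡ 61 (mod 83).

61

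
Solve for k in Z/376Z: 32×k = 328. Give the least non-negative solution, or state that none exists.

gcd(32, 376) = 8, and 8 | 328, so solutions exist.
Divide through by 8: 4×k mod 47 = 41.
4⁻¹ ≡ 12 (mod 47).
k ≡ 12×41 ≡ 22 (mod 47).
The smallest non-negative solution is k = 22.

22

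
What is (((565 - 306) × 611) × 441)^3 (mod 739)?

508

565 - 306 = 259
259 × 611 = 158249 ≡ 103 (mod 739)
103 × 441 = 45423 ≡ 344 (mod 739)
(344)^3 ≡ 508 (mod 739)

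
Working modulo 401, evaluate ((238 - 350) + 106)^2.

36

238 - 350 = -112 ≡ 289 (mod 401)
289 + 106 = 395
(395)^2 ≡ 36 (mod 401)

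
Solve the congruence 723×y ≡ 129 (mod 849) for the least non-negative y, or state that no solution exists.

gcd(723, 849) = 3, and 3 | 129, so solutions exist.
Divide through by 3: 241×y ≡ 43 mod 283.
241⁻¹ ≡ 128 (mod 283).
y ≡ 128×43 ≡ 127 (mod 283).
The smallest non-negative solution is y = 127.

127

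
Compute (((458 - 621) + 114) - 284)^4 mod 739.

458 - 621 = -163 ≡ 576 (mod 739)
576 + 114 = 690
690 - 284 = 406
(406)^4 ≡ 43 (mod 739)

43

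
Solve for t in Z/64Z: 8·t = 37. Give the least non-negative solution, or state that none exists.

no solution

gcd(8, 64) = 8, and 8 does not divide 37.
So the congruence has no solution.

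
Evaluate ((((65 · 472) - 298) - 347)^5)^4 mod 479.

55

65 · 472 = 30680 ≡ 24 (mod 479)
24 - 298 = -274 ≡ 205 (mod 479)
205 - 347 = -142 ≡ 337 (mod 479)
(337)^5 ≡ 340 (mod 479)
(340)^4 ≡ 55 (mod 479)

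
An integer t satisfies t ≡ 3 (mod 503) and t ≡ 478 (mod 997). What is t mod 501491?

503⁻¹ mod 997: 503×111 ≡ 1 (mod 997), so 503⁻¹ ≡ 111.
t = 3 + 503×((478 − 3)×111 mod 997) = 3 + 503×881 = 443146.

443146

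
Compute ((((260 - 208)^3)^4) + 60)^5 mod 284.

260 - 208 = 52
(52)^3 ≡ 28 (mod 284)
(28)^4 ≡ 80 (mod 284)
80 + 60 = 140
(140)^5 ≡ 252 (mod 284)

252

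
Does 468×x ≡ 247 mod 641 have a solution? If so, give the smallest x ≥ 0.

232

gcd(468, 641) = 1, so a unique solution mod 641 exists.
468⁻¹ ≡ 289 (mod 641).
x ≡ 289×247 ≡ 232 (mod 641).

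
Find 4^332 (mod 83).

7

4^1 ≡ 4 (mod 83)
4^2 ≡ 4^2 = 16 (mod 83)
4^4 ≡ 16^2 = 256 ≡ 7 (mod 83)
4^8 ≡ 7^2 = 49 (mod 83)
4^16 ≡ 49^2 = 2401 ≡ 77 (mod 83)
4^32 ≡ 77^2 = 5929 ≡ 36 (mod 83)
4^64 ≡ 36^2 = 1296 ≡ 51 (mod 83)
4^128 ≡ 51^2 = 2601 ≡ 28 (mod 83)
4^256 ≡ 28^2 = 784 ≡ 37 (mod 83)
4^332 = 4^256 * 4^64 * 4^8 * 4^4 ≡ 37 * 51 * 49 * 7 (mod 83).
Accumulate the product:
37 * 51 = 1887 ≡ 61
61 * 49 = 2989 ≡ 1
1 * 7 = 7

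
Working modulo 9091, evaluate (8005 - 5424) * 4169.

5536

8005 - 5424 = 2581
2581 * 4169 = 10760189 ≡ 5536 (mod 9091)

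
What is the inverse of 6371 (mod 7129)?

4505

By the extended Euclidean algorithm:
7129 = 1·6371 + 758
6371 = 8·758 + 307
758 = 2·307 + 144
307 = 2·144 + 19
144 = 7·19 + 11
19 = 1·11 + 8
11 = 1·8 + 3
8 = 2·3 + 2
3 = 1·2 + 1
2 = 2·1 + 0
gcd(6371, 7129) = 1, so the inverse exists.
Bézout: 1 = 2345·7129 − 2624·6371.
So 6371⁻¹ ≡ −2624 ≡ 4505 (mod 7129).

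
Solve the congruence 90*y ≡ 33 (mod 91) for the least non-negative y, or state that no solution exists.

58

gcd(90, 91) = 1, so a unique solution mod 91 exists.
90⁻¹ ≡ 90 (mod 91).
y ≡ 90*33 ≡ 58 (mod 91).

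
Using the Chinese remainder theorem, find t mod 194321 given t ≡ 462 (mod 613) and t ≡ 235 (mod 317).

25595

613⁻¹ mod 317: 613·166 ≡ 1 (mod 317), so 613⁻¹ ≡ 166.
t = 462 + 613·((235 − 462)·166 mod 317) = 462 + 613·41 = 25595.
Check: 25595 mod 613 = 462, 25595 mod 317 = 235. ✓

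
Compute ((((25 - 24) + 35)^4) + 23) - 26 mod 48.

25 - 24 = 1
1 + 35 = 36
(36)^4 ≡ 0 (mod 48)
0 + 23 = 23
23 - 26 = -3 ≡ 45 (mod 48)

45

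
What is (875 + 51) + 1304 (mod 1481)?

875 + 51 = 926
926 + 1304 = 2230 ≡ 749 (mod 1481)

749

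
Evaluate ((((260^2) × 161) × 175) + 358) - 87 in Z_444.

363

(260)^2 ≡ 112 (mod 444)
112 × 161 = 18032 ≡ 272 (mod 444)
272 × 175 = 47600 ≡ 92 (mod 444)
92 + 358 = 450 ≡ 6 (mod 444)
6 - 87 = -81 ≡ 363 (mod 444)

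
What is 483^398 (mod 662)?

91

By square-and-multiply:
398 in binary is 110001110, i.e. 398 = 256 + 128 + 8 + 4 + 2.
483^1 ≡ 483 (mod 662)
483^2 ≡ 483^2 = 233289 ≡ 265 (mod 662)
483^4 ≡ 265^2 = 70225 ≡ 53 (mod 662)
483^8 ≡ 53^2 = 2809 ≡ 161 (mod 662)
483^16 ≡ 161^2 = 25921 ≡ 103 (mod 662)
483^32 ≡ 103^2 = 10609 ≡ 17 (mod 662)
483^64 ≡ 17^2 = 289 (mod 662)
483^128 ≡ 289^2 = 83521 ≡ 109 (mod 662)
483^256 ≡ 109^2 = 11881 ≡ 627 (mod 662)
483^398 = 483^256 · 483^128 · 483^8 · 483^4 · 483^2 ≡ 627 · 109 · 161 · 53 · 265 (mod 662).
Accumulate the product:
627 · 109 = 68343 ≡ 157
157 · 161 = 25277 ≡ 121
121 · 53 = 6413 ≡ 455
455 · 265 = 120575 ≡ 91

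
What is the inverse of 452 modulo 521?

151

Apply the Euclidean algorithm and back-substitute:
521 = 1·452 + 69
452 = 6·69 + 38
69 = 1·38 + 31
38 = 1·31 + 7
31 = 4·7 + 3
7 = 2·3 + 1
3 = 3·1 + 0
gcd(452, 521) = 1, so the inverse exists.
Back-substitute for 1:
1 = 1·7 − 2·3
  = −2·31 + 9·7
  = 9·38 − 11·31
  = −11·69 + 20·38
  = 20·452 − 131·69
  = −131·521 + 151·452
So 452⁻¹ ≡ 151 (mod 521).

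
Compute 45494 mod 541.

45494 = 84*541 + 50, so 45494 ≡ 50 (mod 541).

50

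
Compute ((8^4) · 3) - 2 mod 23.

(8)^4 ≡ 2 (mod 23)
2 · 3 = 6
6 - 2 = 4

4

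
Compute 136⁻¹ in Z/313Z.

145

Run the extended Euclidean algorithm:
313 = 2*136 + 41
136 = 3*41 + 13
41 = 3*13 + 2
13 = 6*2 + 1
2 = 2*1 + 0
gcd(136, 313) = 1, so the inverse exists.
Back-substitute for 1:
1 = 1*13 − 6*2
  = −6*41 + 19*13
  = 19*136 − 63*41
  = −63*313 + 145*136
So 136⁻¹ ≡ 145 (mod 313).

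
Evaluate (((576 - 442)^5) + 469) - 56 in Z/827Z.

503

576 - 442 = 134
(134)^5 ≡ 90 (mod 827)
90 + 469 = 559
559 - 56 = 503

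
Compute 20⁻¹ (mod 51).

23

By the extended Euclidean algorithm:
51 = 2*20 + 11
20 = 1*11 + 9
11 = 1*9 + 2
9 = 4*2 + 1
2 = 2*1 + 0
gcd(20, 51) = 1, so the inverse exists.
Bézout: 1 = −9*51 + 23*20.
So 20⁻¹ ≡ 23 (mod 51).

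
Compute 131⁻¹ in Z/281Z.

281 = 2×131 + 19
131 = 6×19 + 17
19 = 1×17 + 2
17 = 8×2 + 1
2 = 2×1 + 0
gcd(131, 281) = 1, so the inverse exists.
Bézout: 1 = −62×281 + 133×131.
So 131⁻¹ ≡ 133 (mod 281).

133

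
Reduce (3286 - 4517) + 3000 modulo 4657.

1769

3286 - 4517 = -1231 ≡ 3426 (mod 4657)
3426 + 3000 = 6426 ≡ 1769 (mod 4657)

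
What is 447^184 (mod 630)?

Using repeated squaring:
184 in binary is 10111000, i.e. 184 = 128 + 32 + 16 + 8.
447^1 ≡ 447 (mod 630)
447^2 ≡ 447^2 = 199809 ≡ 99 (mod 630)
447^4 ≡ 99^2 = 9801 ≡ 351 (mod 630)
447^8 ≡ 351^2 = 123201 ≡ 351 (mod 630)
447^16 ≡ 351^2 = 123201 ≡ 351 (mod 630)
447^32 ≡ 351^2 = 123201 ≡ 351 (mod 630)
447^64 ≡ 351^2 = 123201 ≡ 351 (mod 630)
447^128 ≡ 351^2 = 123201 ≡ 351 (mod 630)
447^184 = 447^128 · 447^32 · 447^16 · 447^8 ≡ 351 · 351 · 351 · 351 (mod 630).
Accumulate the product:
351 · 351 = 123201 ≡ 351
351 · 351 = 123201 ≡ 351
351 · 351 = 123201 ≡ 351

351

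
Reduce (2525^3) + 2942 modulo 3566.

2253

(2525)^3 ≡ 2877 (mod 3566)
2877 + 2942 = 5819 ≡ 2253 (mod 3566)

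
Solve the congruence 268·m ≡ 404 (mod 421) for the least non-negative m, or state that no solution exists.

gcd(268, 421) = 1, so a unique solution mod 421 exists.
268⁻¹ ≡ 11 (mod 421).
m ≡ 11·404 ≡ 234 (mod 421).

234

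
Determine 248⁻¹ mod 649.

649 = 2·248 + 153
248 = 1·153 + 95
153 = 1·95 + 58
95 = 1·58 + 37
58 = 1·37 + 21
37 = 1·21 + 16
21 = 1·16 + 5
16 = 3·5 + 1
5 = 5·1 + 0
gcd(248, 649) = 1, so the inverse exists.
Bézout: 1 = −47·649 + 123·248.
So 248⁻¹ ≡ 123 (mod 649).

123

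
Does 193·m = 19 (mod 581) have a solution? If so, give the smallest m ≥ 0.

262

gcd(193, 581) = 1, so a unique solution mod 581 exists.
193⁻¹ ≡ 289 (mod 581).
m ≡ 289·19 ≡ 262 (mod 581).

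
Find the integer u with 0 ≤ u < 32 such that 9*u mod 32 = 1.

Run the extended Euclidean algorithm:
32 = 3×9 + 5
9 = 1×5 + 4
5 = 1×4 + 1
4 = 4×1 + 0
gcd(9, 32) = 1, so the inverse exists.
Back-substitute for 1:
1 = 1×5 − 1×4
  = −1×9 + 2×5
  = 2×32 − 7×9
So 9⁻¹ ≡ −7 ≡ 25 (mod 32).

25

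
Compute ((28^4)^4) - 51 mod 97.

(28)^4 ≡ 64 (mod 97)
(64)^4 ≡ 96 (mod 97)
96 - 51 = 45

45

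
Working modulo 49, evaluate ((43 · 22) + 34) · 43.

43 · 22 = 946 ≡ 15 (mod 49)
15 + 34 = 49 ≡ 0 (mod 49)
0 · 43 = 0

0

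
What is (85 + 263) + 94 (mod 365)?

85 + 263 = 348
348 + 94 = 442 ≡ 77 (mod 365)

77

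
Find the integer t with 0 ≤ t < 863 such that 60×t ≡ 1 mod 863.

863 = 14*60 + 23
60 = 2*23 + 14
23 = 1*14 + 9
14 = 1*9 + 5
9 = 1*5 + 4
5 = 1*4 + 1
4 = 4*1 + 0
gcd(60, 863) = 1, so the inverse exists.
Back-substitute for 1:
1 = 1*5 − 1*4
  = −1*9 + 2*5
  = 2*14 − 3*9
  = −3*23 + 5*14
  = 5*60 − 13*23
  = −13*863 + 187*60
So 60⁻¹ ≡ 187 (mod 863).

187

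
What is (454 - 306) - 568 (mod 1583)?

1163

454 - 306 = 148
148 - 568 = -420 ≡ 1163 (mod 1583)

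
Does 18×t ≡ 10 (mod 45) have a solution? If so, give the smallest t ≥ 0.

gcd(18, 45) = 9, and 9 does not divide 10.
So the congruence has no solution.

no solution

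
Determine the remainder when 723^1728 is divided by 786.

Compute successive squares:
723^1 ≡ 723 (mod 786)
723^2 ≡ 723^2 = 522729 ≡ 39 (mod 786)
723^4 ≡ 39^2 = 1521 ≡ 735 (mod 786)
723^8 ≡ 735^2 = 540225 ≡ 243 (mod 786)
723^16 ≡ 243^2 = 59049 ≡ 99 (mod 786)
723^32 ≡ 99^2 = 9801 ≡ 369 (mod 786)
723^64 ≡ 369^2 = 136161 ≡ 183 (mod 786)
723^128 ≡ 183^2 = 33489 ≡ 477 (mod 786)
723^256 ≡ 477^2 = 227529 ≡ 375 (mod 786)
723^512 ≡ 375^2 = 140625 ≡ 717 (mod 786)
723^1024 ≡ 717^2 = 514089 ≡ 45 (mod 786)
723^1728 = 723^1024 · 723^512 · 723^128 · 723^64 ≡ 45 · 717 · 477 · 183 (mod 786).
Accumulate the product:
45 · 717 = 32265 ≡ 39
39 · 477 = 18603 ≡ 525
525 · 183 = 96075 ≡ 183

183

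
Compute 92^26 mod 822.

Using repeated squaring:
26 in binary is 11010, i.e. 26 = 16 + 8 + 2.
92^1 ≡ 92 (mod 822)
92^2 ≡ 92^2 = 8464 ≡ 244 (mod 822)
92^4 ≡ 244^2 = 59536 ≡ 352 (mod 822)
92^8 ≡ 352^2 = 123904 ≡ 604 (mod 822)
92^16 ≡ 604^2 = 364816 ≡ 670 (mod 822)
92^26 = 92^16 × 92^8 × 92^2 ≡ 670 × 604 × 244 (mod 822).
Accumulate the product:
670 × 604 = 404680 ≡ 256
256 × 244 = 62464 ≡ 814

814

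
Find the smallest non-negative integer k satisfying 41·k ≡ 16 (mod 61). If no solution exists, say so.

48

gcd(41, 61) = 1, so a unique solution mod 61 exists.
41⁻¹ ≡ 3 (mod 61).
k ≡ 3·16 ≡ 48 (mod 61).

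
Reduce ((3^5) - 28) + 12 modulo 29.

(3)^5 ≡ 11 (mod 29)
11 - 28 = -17 ≡ 12 (mod 29)
12 + 12 = 24

24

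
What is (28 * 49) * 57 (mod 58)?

28 * 49 = 1372 ≡ 38 (mod 58)
38 * 57 = 2166 ≡ 20 (mod 58)

20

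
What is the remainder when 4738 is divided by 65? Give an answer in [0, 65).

4738 = 72×65 + 58, so 4738 ≡ 58 (mod 65).

58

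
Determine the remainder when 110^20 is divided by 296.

112

By square-and-multiply:
20 in binary is 10100, i.e. 20 = 16 + 4.
110^1 ≡ 110 (mod 296)
110^2 ≡ 110^2 = 12100 ≡ 260 (mod 296)
110^4 ≡ 260^2 = 67600 ≡ 112 (mod 296)
110^8 ≡ 112^2 = 12544 ≡ 112 (mod 296)
110^16 ≡ 112^2 = 12544 ≡ 112 (mod 296)
110^20 = 110^16 × 110^4 ≡ 112 × 112 (mod 296).
112 × 112 = 12544 ≡ 112 (mod 296).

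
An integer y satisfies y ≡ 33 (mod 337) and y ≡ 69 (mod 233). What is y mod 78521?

337⁻¹ mod 233: 337·177 ≡ 1 (mod 233), so 337⁻¹ ≡ 177.
y = 33 + 337·((69 − 33)·177 mod 233) = 33 + 337·81 = 27330.
Check: 27330 mod 337 = 33, 27330 mod 233 = 69. ✓

27330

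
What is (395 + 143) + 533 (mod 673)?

398

395 + 143 = 538
538 + 533 = 1071 ≡ 398 (mod 673)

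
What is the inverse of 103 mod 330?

157

By the extended Euclidean algorithm:
330 = 3×103 + 21
103 = 4×21 + 19
21 = 1×19 + 2
19 = 9×2 + 1
2 = 2×1 + 0
gcd(103, 330) = 1, so the inverse exists.
Bézout: 1 = −49×330 + 157×103.
So 103⁻¹ ≡ 157 (mod 330).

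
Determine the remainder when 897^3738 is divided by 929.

819

3738 in binary is 111010011010, i.e. 3738 = 2048 + 1024 + 512 + 128 + 16 + 8 + 2.
897^1 ≡ 897 (mod 929)
897^2 ≡ 897^2 = 804609 ≡ 95 (mod 929)
897^4 ≡ 95^2 = 9025 ≡ 664 (mod 929)
897^8 ≡ 664^2 = 440896 ≡ 550 (mod 929)
897^16 ≡ 550^2 = 302500 ≡ 575 (mod 929)
897^32 ≡ 575^2 = 330625 ≡ 830 (mod 929)
897^64 ≡ 830^2 = 688900 ≡ 511 (mod 929)
897^128 ≡ 511^2 = 261121 ≡ 72 (mod 929)
897^256 ≡ 72^2 = 5184 ≡ 539 (mod 929)
897^512 ≡ 539^2 = 290521 ≡ 673 (mod 929)
897^1024 ≡ 673^2 = 452929 ≡ 506 (mod 929)
897^2048 ≡ 506^2 = 256036 ≡ 561 (mod 929)
897^3738 = 897^2048 · 897^1024 · 897^512 · 897^128 · 897^16 · 897^8 · 897^2 ≡ 561 · 506 · 673 · 72 · 575 · 550 · 95 (mod 929).
Accumulate the product:
561 · 506 = 283866 ≡ 521
521 · 673 = 350633 ≡ 400
400 · 72 = 28800 ≡ 1
1 · 575 = 575
575 · 550 = 316250 ≡ 390
390 · 95 = 37050 ≡ 819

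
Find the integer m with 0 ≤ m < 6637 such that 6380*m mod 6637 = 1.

5604

6637 = 1×6380 + 257
6380 = 24×257 + 212
257 = 1×212 + 45
212 = 4×45 + 32
45 = 1×32 + 13
32 = 2×13 + 6
13 = 2×6 + 1
6 = 6×1 + 0
gcd(6380, 6637) = 1, so the inverse exists.
Back-substitute for 1:
1 = 1×13 − 2×6
  = −2×32 + 5×13
  = 5×45 − 7×32
  = −7×212 + 33×45
  = 33×257 − 40×212
  = −40×6380 + 993×257
  = 993×6637 − 1033×6380
So 6380⁻¹ ≡ −1033 ≡ 5604 (mod 6637).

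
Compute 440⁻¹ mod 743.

461

743 = 1×440 + 303
440 = 1×303 + 137
303 = 2×137 + 29
137 = 4×29 + 21
29 = 1×21 + 8
21 = 2×8 + 5
8 = 1×5 + 3
5 = 1×3 + 2
3 = 1×2 + 1
2 = 2×1 + 0
gcd(440, 743) = 1, so the inverse exists.
Back-substitute for 1:
1 = 1×3 − 1×2
  = −1×5 + 2×3
  = 2×8 − 3×5
  = −3×21 + 8×8
  = 8×29 − 11×21
  = −11×137 + 52×29
  = 52×303 − 115×137
  = −115×440 + 167×303
  = 167×743 − 282×440
So 440⁻¹ ≡ −282 ≡ 461 (mod 743).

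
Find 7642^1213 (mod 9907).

688

Using repeated squaring:
7642^1 ≡ 7642 (mod 9907)
7642^2 ≡ 7642^2 = 58400164 ≡ 8306 (mod 9907)
7642^4 ≡ 8306^2 = 68989636 ≡ 7195 (mod 9907)
7642^8 ≡ 7195^2 = 51768025 ≡ 3950 (mod 9907)
7642^16 ≡ 3950^2 = 15602500 ≡ 8882 (mod 9907)
7642^32 ≡ 8882^2 = 78889924 ≡ 483 (mod 9907)
7642^64 ≡ 483^2 = 233289 ≡ 5428 (mod 9907)
7642^128 ≡ 5428^2 = 29463184 ≡ 9673 (mod 9907)
7642^256 ≡ 9673^2 = 93566929 ≡ 5221 (mod 9907)
7642^512 ≡ 5221^2 = 27258841 ≡ 4684 (mod 9907)
7642^1024 ≡ 4684^2 = 21939856 ≡ 5758 (mod 9907)
7642^1213 = 7642^1024 · 7642^128 · 7642^32 · 7642^16 · 7642^8 · 7642^4 · 7642^1 ≡ 5758 · 9673 · 483 · 8882 · 3950 · 7195 · 7642 (mod 9907).
Accumulate the product:
5758 · 9673 = 55697134 ≡ 9887
9887 · 483 = 4775421 ≡ 247
247 · 8882 = 2193854 ≡ 4407
4407 · 3950 = 17407650 ≡ 1051
1051 · 7195 = 7561945 ≡ 2904
2904 · 7642 = 22192368 ≡ 688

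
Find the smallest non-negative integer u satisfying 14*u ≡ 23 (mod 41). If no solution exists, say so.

gcd(14, 41) = 1, so a unique solution mod 41 exists.
14⁻¹ ≡ 3 (mod 41).
u ≡ 3*23 ≡ 28 (mod 41).

28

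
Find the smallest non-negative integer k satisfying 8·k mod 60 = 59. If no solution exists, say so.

gcd(8, 60) = 4, and 4 does not divide 59.
So the congruence has no solution.

no solution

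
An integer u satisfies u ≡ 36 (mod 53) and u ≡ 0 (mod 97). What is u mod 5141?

4753

53⁻¹ mod 97: 53·11 ≡ 1 (mod 97), so 53⁻¹ ≡ 11.
u = 36 + 53·((0 − 36)·11 mod 97) = 36 + 53·89 = 4753.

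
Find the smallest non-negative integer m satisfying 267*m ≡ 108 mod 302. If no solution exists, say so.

204

gcd(267, 302) = 1, so a unique solution mod 302 exists.
267⁻¹ ≡ 69 (mod 302).
m ≡ 69*108 ≡ 204 (mod 302).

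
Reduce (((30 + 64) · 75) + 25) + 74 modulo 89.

30 + 64 = 94 ≡ 5 (mod 89)
5 · 75 = 375 ≡ 19 (mod 89)
19 + 25 = 44
44 + 74 = 118 ≡ 29 (mod 89)

29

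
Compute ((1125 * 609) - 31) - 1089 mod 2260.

1125 * 609 = 685125 ≡ 345 (mod 2260)
345 - 31 = 314
314 - 1089 = -775 ≡ 1485 (mod 2260)

1485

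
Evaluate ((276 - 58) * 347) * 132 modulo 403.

276 - 58 = 218
218 * 347 = 75646 ≡ 285 (mod 403)
285 * 132 = 37620 ≡ 141 (mod 403)

141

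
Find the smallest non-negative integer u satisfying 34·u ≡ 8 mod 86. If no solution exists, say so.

gcd(34, 86) = 2, and 2 | 8, so solutions exist.
Divide through by 2: 17·u = 4 (mod 43).
17⁻¹ ≡ 38 (mod 43).
u ≡ 38·4 ≡ 23 (mod 43).
The smallest non-negative solution is u = 23.

23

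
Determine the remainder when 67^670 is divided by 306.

103

67^1 ≡ 67 (mod 306)
67^2 ≡ 67^2 = 4489 ≡ 205 (mod 306)
67^4 ≡ 205^2 = 42025 ≡ 103 (mod 306)
67^8 ≡ 103^2 = 10609 ≡ 205 (mod 306)
67^16 ≡ 205^2 = 42025 ≡ 103 (mod 306)
67^32 ≡ 103^2 = 10609 ≡ 205 (mod 306)
67^64 ≡ 205^2 = 42025 ≡ 103 (mod 306)
67^128 ≡ 103^2 = 10609 ≡ 205 (mod 306)
67^256 ≡ 205^2 = 42025 ≡ 103 (mod 306)
67^512 ≡ 103^2 = 10609 ≡ 205 (mod 306)
67^670 = 67^512 · 67^128 · 67^16 · 67^8 · 67^4 · 67^2 ≡ 205 · 205 · 103 · 205 · 103 · 205 (mod 306).
Accumulate the product:
205 · 205 = 42025 ≡ 103
103 · 103 = 10609 ≡ 205
205 · 205 = 42025 ≡ 103
103 · 103 = 10609 ≡ 205
205 · 205 = 42025 ≡ 103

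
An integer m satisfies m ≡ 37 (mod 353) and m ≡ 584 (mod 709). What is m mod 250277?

38161

353⁻¹ mod 709: 353×472 ≡ 1 (mod 709), so 353⁻¹ ≡ 472.
m = 37 + 353×((584 − 37)×472 mod 709) = 37 + 353×108 = 38161.
Check: 38161 mod 353 = 37, 38161 mod 709 = 584. ✓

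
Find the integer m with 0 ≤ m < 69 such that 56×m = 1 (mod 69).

69 = 1·56 + 13
56 = 4·13 + 4
13 = 3·4 + 1
4 = 4·1 + 0
gcd(56, 69) = 1, so the inverse exists.
Bézout: 1 = 13·69 − 16·56.
So 56⁻¹ ≡ −16 ≡ 53 (mod 69).

53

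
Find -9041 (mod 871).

-9041 = -11·871 + 540, so -9041 ≡ 540 (mod 871).

540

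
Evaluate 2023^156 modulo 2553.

Using repeated squaring:
2023^1 ≡ 2023 (mod 2553)
2023^2 ≡ 2023^2 = 4092529 ≡ 70 (mod 2553)
2023^4 ≡ 70^2 = 4900 ≡ 2347 (mod 2553)
2023^8 ≡ 2347^2 = 5508409 ≡ 1588 (mod 2553)
2023^16 ≡ 1588^2 = 2521744 ≡ 1933 (mod 2553)
2023^32 ≡ 1933^2 = 3736489 ≡ 1450 (mod 2553)
2023^64 ≡ 1450^2 = 2102500 ≡ 1381 (mod 2553)
2023^128 ≡ 1381^2 = 1907161 ≡ 70 (mod 2553)
2023^156 = 2023^128 × 2023^16 × 2023^8 × 2023^4 ≡ 70 × 1933 × 1588 × 2347 (mod 2553).
Accumulate the product:
70 × 1933 = 135310 ≡ 1
1 × 1588 = 1588
1588 × 2347 = 3727036 ≡ 2209

2209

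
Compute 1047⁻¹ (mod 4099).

783

Apply the Euclidean algorithm and back-substitute:
4099 = 3·1047 + 958
1047 = 1·958 + 89
958 = 10·89 + 68
89 = 1·68 + 21
68 = 3·21 + 5
21 = 4·5 + 1
5 = 5·1 + 0
gcd(1047, 4099) = 1, so the inverse exists.
Back-substitute for 1:
1 = 1·21 − 4·5
  = −4·68 + 13·21
  = 13·89 − 17·68
  = −17·958 + 183·89
  = 183·1047 − 200·958
  = −200·4099 + 783·1047
So 1047⁻¹ ≡ 783 (mod 4099).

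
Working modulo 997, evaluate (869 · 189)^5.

276

869 · 189 = 164241 ≡ 733 (mod 997)
(733)^5 ≡ 276 (mod 997)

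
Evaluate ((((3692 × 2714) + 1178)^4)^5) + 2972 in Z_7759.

1975

3692 × 2714 = 10020088 ≡ 3219 (mod 7759)
3219 + 1178 = 4397
(4397)^4 ≡ 3427 (mod 7759)
(3427)^5 ≡ 6762 (mod 7759)
6762 + 2972 = 9734 ≡ 1975 (mod 7759)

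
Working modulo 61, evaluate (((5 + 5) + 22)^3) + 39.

5 + 5 = 10
10 + 22 = 32
(32)^3 ≡ 11 (mod 61)
11 + 39 = 50

50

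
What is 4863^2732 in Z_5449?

2732 in binary is 101010101100, i.e. 2732 = 2048 + 512 + 128 + 32 + 8 + 4.
4863^1 ≡ 4863 (mod 5449)
4863^2 ≡ 4863^2 = 23648769 ≡ 109 (mod 5449)
4863^4 ≡ 109^2 = 11881 ≡ 983 (mod 5449)
4863^8 ≡ 983^2 = 966289 ≡ 1816 (mod 5449)
4863^16 ≡ 1816^2 = 3297856 ≡ 1211 (mod 5449)
4863^32 ≡ 1211^2 = 1466521 ≡ 740 (mod 5449)
4863^64 ≡ 740^2 = 547600 ≡ 2700 (mod 5449)
4863^128 ≡ 2700^2 = 7290000 ≡ 4687 (mod 5449)
4863^256 ≡ 4687^2 = 21967969 ≡ 3050 (mod 5449)
4863^512 ≡ 3050^2 = 9302500 ≡ 1057 (mod 5449)
4863^1024 ≡ 1057^2 = 1117249 ≡ 204 (mod 5449)
4863^2048 ≡ 204^2 = 41616 ≡ 3473 (mod 5449)
4863^2732 = 4863^2048 · 4863^512 · 4863^128 · 4863^32 · 4863^8 · 4863^4 ≡ 3473 · 1057 · 4687 · 740 · 1816 · 983 (mod 5449).
Accumulate the product:
3473 · 1057 = 3670961 ≡ 3784
3784 · 4687 = 17735608 ≡ 4562
4562 · 740 = 3375880 ≡ 2949
2949 · 1816 = 5355384 ≡ 4466
4466 · 983 = 4390078 ≡ 3633

3633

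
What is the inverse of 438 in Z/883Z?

883 = 2*438 + 7
438 = 62*7 + 4
7 = 1*4 + 3
4 = 1*3 + 1
3 = 3*1 + 0
gcd(438, 883) = 1, so the inverse exists.
Back-substitute for 1:
1 = 1*4 − 1*3
  = −1*7 + 2*4
  = 2*438 − 125*7
  = −125*883 + 252*438
So 438⁻¹ ≡ 252 (mod 883).

252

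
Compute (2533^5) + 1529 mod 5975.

3572

(2533)^5 ≡ 2043 (mod 5975)
2043 + 1529 = 3572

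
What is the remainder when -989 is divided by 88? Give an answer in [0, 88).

67

-989 = -12*88 + 67, so -989 ≡ 67 (mod 88).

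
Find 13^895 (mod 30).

13^1 ≡ 13 (mod 30)
13^2 ≡ 13^2 = 169 ≡ 19 (mod 30)
13^4 ≡ 19^2 = 361 ≡ 1 (mod 30)
13^8 ≡ 1^2 = 1 (mod 30)
13^16 ≡ 1^2 = 1 (mod 30)
13^32 ≡ 1^2 = 1 (mod 30)
13^64 ≡ 1^2 = 1 (mod 30)
13^128 ≡ 1^2 = 1 (mod 30)
13^256 ≡ 1^2 = 1 (mod 30)
13^512 ≡ 1^2 = 1 (mod 30)
13^895 = 13^512 · 13^256 · 13^64 · 13^32 · 13^16 · 13^8 · 13^4 · 13^2 · 13^1 ≡ 1 · 1 · 1 · 1 · 1 · 1 · 1 · 19 · 13 (mod 30).
Accumulate the product:
1 · 1 = 1
1 · 1 = 1
1 · 1 = 1
1 · 1 = 1
1 · 1 = 1
1 · 1 = 1
1 · 19 = 19
19 · 13 = 247 ≡ 7

7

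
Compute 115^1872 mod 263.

184

115^1 ≡ 115 (mod 263)
115^2 ≡ 115^2 = 13225 ≡ 75 (mod 263)
115^4 ≡ 75^2 = 5625 ≡ 102 (mod 263)
115^8 ≡ 102^2 = 10404 ≡ 147 (mod 263)
115^16 ≡ 147^2 = 21609 ≡ 43 (mod 263)
115^32 ≡ 43^2 = 1849 ≡ 8 (mod 263)
115^64 ≡ 8^2 = 64 (mod 263)
115^128 ≡ 64^2 = 4096 ≡ 151 (mod 263)
115^256 ≡ 151^2 = 22801 ≡ 183 (mod 263)
115^512 ≡ 183^2 = 33489 ≡ 88 (mod 263)
115^1024 ≡ 88^2 = 7744 ≡ 117 (mod 263)
115^1872 = 115^1024 · 115^512 · 115^256 · 115^64 · 115^16 ≡ 117 · 88 · 183 · 64 · 43 (mod 263).
Accumulate the product:
117 · 88 = 10296 ≡ 39
39 · 183 = 7137 ≡ 36
36 · 64 = 2304 ≡ 200
200 · 43 = 8600 ≡ 184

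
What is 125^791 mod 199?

121

Compute successive squares:
791 in binary is 1100010111, i.e. 791 = 512 + 256 + 16 + 4 + 2 + 1.
125^1 ≡ 125 (mod 199)
125^2 ≡ 125^2 = 15625 ≡ 103 (mod 199)
125^4 ≡ 103^2 = 10609 ≡ 62 (mod 199)
125^8 ≡ 62^2 = 3844 ≡ 63 (mod 199)
125^16 ≡ 63^2 = 3969 ≡ 188 (mod 199)
125^32 ≡ 188^2 = 35344 ≡ 121 (mod 199)
125^64 ≡ 121^2 = 14641 ≡ 114 (mod 199)
125^128 ≡ 114^2 = 12996 ≡ 61 (mod 199)
125^256 ≡ 61^2 = 3721 ≡ 139 (mod 199)
125^512 ≡ 139^2 = 19321 ≡ 18 (mod 199)
125^791 = 125^512 × 125^256 × 125^16 × 125^4 × 125^2 × 125^1 ≡ 18 × 139 × 188 × 62 × 103 × 125 (mod 199).
Accumulate the product:
18 × 139 = 2502 ≡ 114
114 × 188 = 21432 ≡ 139
139 × 62 = 8618 ≡ 61
61 × 103 = 6283 ≡ 114
114 × 125 = 14250 ≡ 121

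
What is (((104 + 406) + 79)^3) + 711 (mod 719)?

256

104 + 406 = 510
510 + 79 = 589
(589)^3 ≡ 264 (mod 719)
264 + 711 = 975 ≡ 256 (mod 719)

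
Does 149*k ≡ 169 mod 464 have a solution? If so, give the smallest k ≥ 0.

325

gcd(149, 464) = 1, so a unique solution mod 464 exists.
149⁻¹ ≡ 109 (mod 464).
k ≡ 109*169 ≡ 325 (mod 464).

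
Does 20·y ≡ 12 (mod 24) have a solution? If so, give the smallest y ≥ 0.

3

gcd(20, 24) = 4, and 4 | 12, so solutions exist.
Divide through by 4: 5·y ≡ 3 (mod 6).
5⁻¹ ≡ 5 (mod 6).
y ≡ 5·3 ≡ 3 (mod 6).
The smallest non-negative solution is y = 3.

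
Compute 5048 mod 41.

5

5048 = 123*41 + 5, so 5048 ≡ 5 (mod 41).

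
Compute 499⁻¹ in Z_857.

857 = 1·499 + 358
499 = 1·358 + 141
358 = 2·141 + 76
141 = 1·76 + 65
76 = 1·65 + 11
65 = 5·11 + 10
11 = 1·10 + 1
10 = 10·1 + 0
gcd(499, 857) = 1, so the inverse exists.
Bézout: 1 = 46·857 − 79·499.
So 499⁻¹ ≡ −79 ≡ 778 (mod 857).

778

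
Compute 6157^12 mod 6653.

3868

By square-and-multiply:
12 in binary is 1100, i.e. 12 = 8 + 4.
6157^1 ≡ 6157 (mod 6653)
6157^2 ≡ 6157^2 = 37908649 ≡ 6508 (mod 6653)
6157^4 ≡ 6508^2 = 42354064 ≡ 1066 (mod 6653)
6157^8 ≡ 1066^2 = 1136356 ≡ 5346 (mod 6653)
6157^12 = 6157^8 * 6157^4 ≡ 5346 * 1066 (mod 6653).
5346 * 1066 = 5698836 ≡ 3868 (mod 6653).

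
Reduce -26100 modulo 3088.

1692

-26100 = -9*3088 + 1692, so -26100 ≡ 1692 (mod 3088).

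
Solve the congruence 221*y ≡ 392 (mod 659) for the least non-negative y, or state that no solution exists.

294

gcd(221, 659) = 1, so a unique solution mod 659 exists.
221⁻¹ ≡ 495 (mod 659).
y ≡ 495*392 ≡ 294 (mod 659).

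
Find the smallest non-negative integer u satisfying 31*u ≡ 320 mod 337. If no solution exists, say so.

gcd(31, 337) = 1, so a unique solution mod 337 exists.
31⁻¹ ≡ 87 (mod 337).
u ≡ 87*320 ≡ 206 (mod 337).

206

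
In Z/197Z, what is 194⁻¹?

131

197 = 1*194 + 3
194 = 64*3 + 2
3 = 1*2 + 1
2 = 2*1 + 0
gcd(194, 197) = 1, so the inverse exists.
Bézout: 1 = 65*197 − 66*194.
So 194⁻¹ ≡ −66 ≡ 131 (mod 197).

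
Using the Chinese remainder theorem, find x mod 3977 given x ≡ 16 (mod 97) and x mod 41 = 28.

97⁻¹ mod 41: 97·11 ≡ 1 (mod 41), so 97⁻¹ ≡ 11.
x = 16 + 97·((28 − 16)·11 mod 41) = 16 + 97·9 = 889.

889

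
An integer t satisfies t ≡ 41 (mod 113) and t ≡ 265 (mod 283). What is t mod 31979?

113⁻¹ mod 283: 113·278 ≡ 1 (mod 283), so 113⁻¹ ≡ 278.
t = 41 + 113·((265 − 41)·278 mod 283) = 41 + 113·12 = 1397.
Check: 1397 mod 113 = 41, 1397 mod 283 = 265. ✓

1397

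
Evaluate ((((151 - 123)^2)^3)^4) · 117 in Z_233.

151 - 123 = 28
(28)^2 ≡ 85 (mod 233)
(85)^3 ≡ 170 (mod 233)
(170)^4 ≡ 64 (mod 233)
64 · 117 = 7488 ≡ 32 (mod 233)

32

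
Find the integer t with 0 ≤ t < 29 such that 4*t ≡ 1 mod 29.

29 = 7·4 + 1
4 = 4·1 + 0
gcd(4, 29) = 1, so the inverse exists.
Back-substitute for 1:
1 = 1·29 − 7·4
So 4⁻¹ ≡ −7 ≡ 22 (mod 29).

22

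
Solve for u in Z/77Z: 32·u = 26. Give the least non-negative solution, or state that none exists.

73

gcd(32, 77) = 1, so a unique solution mod 77 exists.
32⁻¹ ≡ 65 (mod 77).
u ≡ 65·26 ≡ 73 (mod 77).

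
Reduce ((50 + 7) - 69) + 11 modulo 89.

88

50 + 7 = 57
57 - 69 = -12 ≡ 77 (mod 89)
77 + 11 = 88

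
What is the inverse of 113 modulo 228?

Run the extended Euclidean algorithm:
228 = 2*113 + 2
113 = 56*2 + 1
2 = 2*1 + 0
gcd(113, 228) = 1, so the inverse exists.
Back-substitute for 1:
1 = 1*113 − 56*2
  = −56*228 + 113*113
So 113⁻¹ ≡ 113 (mod 228).

113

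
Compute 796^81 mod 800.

96

Compute successive squares:
81 in binary is 1010001, i.e. 81 = 64 + 16 + 1.
796^1 ≡ 796 (mod 800)
796^2 ≡ 796^2 = 633616 ≡ 16 (mod 800)
796^4 ≡ 16^2 = 256 (mod 800)
796^8 ≡ 256^2 = 65536 ≡ 736 (mod 800)
796^16 ≡ 736^2 = 541696 ≡ 96 (mod 800)
796^32 ≡ 96^2 = 9216 ≡ 416 (mod 800)
796^64 ≡ 416^2 = 173056 ≡ 256 (mod 800)
796^81 = 796^64 · 796^16 · 796^1 ≡ 256 · 96 · 796 (mod 800).
Accumulate the product:
256 · 96 = 24576 ≡ 576
576 · 796 = 458496 ≡ 96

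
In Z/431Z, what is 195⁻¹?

Run the extended Euclidean algorithm:
431 = 2*195 + 41
195 = 4*41 + 31
41 = 1*31 + 10
31 = 3*10 + 1
10 = 10*1 + 0
gcd(195, 431) = 1, so the inverse exists.
Bézout: 1 = −19*431 + 42*195.
So 195⁻¹ ≡ 42 (mod 431).

42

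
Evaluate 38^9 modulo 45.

Using repeated squaring:
9 in binary is 1001, i.e. 9 = 8 + 1.
38^1 ≡ 38 (mod 45)
38^2 ≡ 38^2 = 1444 ≡ 4 (mod 45)
38^4 ≡ 4^2 = 16 (mod 45)
38^8 ≡ 16^2 = 256 ≡ 31 (mod 45)
38^9 = 38^8 × 38^1 ≡ 31 × 38 (mod 45).
31 × 38 = 1178 ≡ 8 (mod 45).

8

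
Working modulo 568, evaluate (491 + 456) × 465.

491 + 456 = 947 ≡ 379 (mod 568)
379 × 465 = 176235 ≡ 155 (mod 568)

155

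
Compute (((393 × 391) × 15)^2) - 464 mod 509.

393 × 391 = 153663 ≡ 454 (mod 509)
454 × 15 = 6810 ≡ 193 (mod 509)
(193)^2 ≡ 92 (mod 509)
92 - 464 = -372 ≡ 137 (mod 509)

137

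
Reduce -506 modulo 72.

70

-506 = -8×72 + 70, so -506 ≡ 70 (mod 72).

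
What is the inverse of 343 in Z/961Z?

636

961 = 2×343 + 275
343 = 1×275 + 68
275 = 4×68 + 3
68 = 22×3 + 2
3 = 1×2 + 1
2 = 2×1 + 0
gcd(343, 961) = 1, so the inverse exists.
Back-substitute for 1:
1 = 1×3 − 1×2
  = −1×68 + 23×3
  = 23×275 − 93×68
  = −93×343 + 116×275
  = 116×961 − 325×343
So 343⁻¹ ≡ −325 ≡ 636 (mod 961).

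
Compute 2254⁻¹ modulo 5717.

By the extended Euclidean algorithm:
5717 = 2*2254 + 1209
2254 = 1*1209 + 1045
1209 = 1*1045 + 164
1045 = 6*164 + 61
164 = 2*61 + 42
61 = 1*42 + 19
42 = 2*19 + 4
19 = 4*4 + 3
4 = 1*3 + 1
3 = 3*1 + 0
gcd(2254, 5717) = 1, so the inverse exists.
Bézout: 1 = 591*5717 − 1499*2254.
So 2254⁻¹ ≡ −1499 ≡ 4218 (mod 5717).

4218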